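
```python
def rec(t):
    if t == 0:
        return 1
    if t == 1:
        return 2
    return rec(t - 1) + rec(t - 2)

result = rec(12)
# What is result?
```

Build up from base cases: rec(0)=1, rec(1)=2, rec(2)=3, rec(3)=5, rec(4)=8, rec(5)=13, rec(6)=21, ..., rec(12)=377

Answer: 377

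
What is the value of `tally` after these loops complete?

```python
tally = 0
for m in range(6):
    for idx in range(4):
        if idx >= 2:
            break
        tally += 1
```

Inner breaks at 2, outer runs 6 times
`tally` takes the values: 0 → 1 → 2 → 3 → 4 → 5 → 6 → 7 → 8 → 9 → 10 → 11 → 12

Answer: 12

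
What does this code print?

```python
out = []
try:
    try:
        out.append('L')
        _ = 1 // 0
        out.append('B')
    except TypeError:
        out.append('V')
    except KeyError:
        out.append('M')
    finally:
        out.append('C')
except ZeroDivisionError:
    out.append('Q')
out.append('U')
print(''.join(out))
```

Execution trace: 'L' (try body) → 'C' (finally) → 'Q' (outer except ZeroDivisionError) → 'U' (after the try/except). Output: LCQU

Answer: LCQU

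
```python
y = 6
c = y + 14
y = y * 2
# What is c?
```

Trace:
`y = 6` → y = 6
`c = y + 14` → c = 20
`y = y * 2` → y = 12
So c = 20

Answer: 20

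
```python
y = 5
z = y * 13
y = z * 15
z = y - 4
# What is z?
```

Trace:
`y = 5` → y = 5
`z = y * 13` → z = 65
`y = z * 15` → y = 975
`z = y - 4` → z = 971
So z = 971

Answer: 971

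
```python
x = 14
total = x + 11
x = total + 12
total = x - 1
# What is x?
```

Trace:
`x = 14` → x = 14
`total = x + 11` → total = 25
`x = total + 12` → x = 37
`total = x - 1` → total = 36
So x = 37

Answer: 37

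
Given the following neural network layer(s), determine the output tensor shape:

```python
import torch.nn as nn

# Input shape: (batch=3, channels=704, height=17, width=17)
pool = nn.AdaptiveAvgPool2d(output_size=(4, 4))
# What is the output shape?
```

Input: (3, 704, 17, 17) -> Output: (3, 704, 4, 4)

Answer: (3, 704, 4, 4)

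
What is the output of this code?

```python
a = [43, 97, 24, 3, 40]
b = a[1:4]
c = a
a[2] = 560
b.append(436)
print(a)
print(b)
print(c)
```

Key concept: slice vs alias.
Step by step:
`a = [43, 97, 24, 3, 40]` → a = [43, 97, 24, 3, 40]
`b = a[1:4]` → b = [97, 24, 3]
`c = a` → c = [43, 97, 24, 3, 40] (same object as a)
`a[2] = 560` → a = [43, 97, 560, 3, 40] (same object as c); c = [43, 97, 560, 3, 40] (same object as a)
`b.append(436)` → b = [97, 24, 3, 436]
`print(a)` → prints [43, 97, 560, 3, 40]
`print(b)` → prints [97, 24, 3, 436]
`print(c)` → prints [43, 97, 560, 3, 40]

Answer:
[43, 97, 560, 3, 40]
[97, 24, 3, 436]
[43, 97, 560, 3, 40]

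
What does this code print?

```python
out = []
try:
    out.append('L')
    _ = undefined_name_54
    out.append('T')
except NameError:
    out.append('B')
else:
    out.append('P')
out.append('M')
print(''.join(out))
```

Execution trace: 'L' (try body) → 'B' (except NameError) → 'M' (after the try/except). Output: LBM

Answer: LBM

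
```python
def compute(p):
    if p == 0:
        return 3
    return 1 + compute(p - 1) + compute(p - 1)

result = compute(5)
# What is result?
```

compute(p) = 1 + 2·compute(p-1), compute(0)=3. Closed form: (3+1)·2^5 - 1 = 127.

Answer: 127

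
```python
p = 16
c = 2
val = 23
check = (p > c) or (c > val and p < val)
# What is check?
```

Trace:
`p = 16` → p = 16
`c = 2` → c = 2
`val = 23` → val = 23
`check = (p > c) or (c > val and p < val)` → check = True
So check = True

Answer: True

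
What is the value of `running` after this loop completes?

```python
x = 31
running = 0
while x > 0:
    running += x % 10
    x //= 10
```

Sum digits of 31
`running` takes the values: 0 → 1 → 4

Answer: 4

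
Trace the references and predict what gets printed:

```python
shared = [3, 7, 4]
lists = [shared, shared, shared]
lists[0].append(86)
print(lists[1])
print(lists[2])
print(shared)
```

Key concept: list of same reference.
Step by step:
`shared = [3, 7, 4]` → shared = [3, 7, 4]
`lists = [shared, shared, shared]` → lists = [[3, 7, 4], [3, 7, 4], [3, 7, 4]]
`lists[0].append(86)` → shared = [3, 7, 4, 86]; lists = [[3, 7, 4, 86], [3, 7, 4, 86], [3, 7, 4, 86]]
`print(lists[1])` → prints [3, 7, 4, 86]
`print(lists[2])` → prints [3, 7, 4, 86]
`print(shared)` → prints [3, 7, 4, 86]

Answer:
[3, 7, 4, 86]
[3, 7, 4, 86]
[3, 7, 4, 86]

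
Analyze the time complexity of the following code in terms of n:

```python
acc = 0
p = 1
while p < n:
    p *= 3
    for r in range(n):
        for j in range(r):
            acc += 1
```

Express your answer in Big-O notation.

Each loop level contributes: log n × n × n. Multiplying the contributions gives O(n^2 log n).

Answer: O(n^2 log n)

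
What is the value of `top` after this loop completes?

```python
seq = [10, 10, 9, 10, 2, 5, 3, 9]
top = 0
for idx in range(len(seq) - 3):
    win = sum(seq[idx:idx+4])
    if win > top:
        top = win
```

Max sum of 4-element window in [10, 10, 9, 10, 2, 5, 3, 9]
`top` takes the values: 0 → 39

Answer: 39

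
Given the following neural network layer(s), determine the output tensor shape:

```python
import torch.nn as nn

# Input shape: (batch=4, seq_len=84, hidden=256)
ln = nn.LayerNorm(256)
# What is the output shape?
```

Input: (4, 84, 256) -> Output: (4, 84, 256)

Answer: (4, 84, 256)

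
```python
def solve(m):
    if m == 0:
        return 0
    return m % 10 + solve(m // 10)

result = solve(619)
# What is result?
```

Sum of digits of 619: 9 + 1 + 6 = 16

Answer: 16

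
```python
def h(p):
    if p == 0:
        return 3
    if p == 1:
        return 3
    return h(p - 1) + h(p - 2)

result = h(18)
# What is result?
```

Build up from base cases: h(0)=3, h(1)=3, h(2)=6, h(3)=9, h(4)=15, h(5)=24, h(6)=39, ..., h(18)=12543

Answer: 12543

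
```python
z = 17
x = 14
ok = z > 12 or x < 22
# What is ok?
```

Trace:
`z = 17` → z = 17
`x = 14` → x = 14
`ok = z > 12 or x < 22` → ok = True
So ok = True

Answer: True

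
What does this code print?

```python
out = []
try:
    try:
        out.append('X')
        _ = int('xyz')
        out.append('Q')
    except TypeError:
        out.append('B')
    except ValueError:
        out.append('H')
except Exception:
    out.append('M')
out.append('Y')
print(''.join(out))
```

Execution trace: 'X' (inner try body) → 'H' (inner except ValueError) → 'Y' (after the try/except). Output: XHY

Answer: XHY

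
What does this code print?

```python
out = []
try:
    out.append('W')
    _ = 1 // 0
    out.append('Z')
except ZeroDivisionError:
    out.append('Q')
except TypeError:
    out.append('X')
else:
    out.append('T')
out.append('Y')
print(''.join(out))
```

Execution trace: 'W' (try body) → 'Q' (except ZeroDivisionError) → 'Y' (after the try/except). Output: WQY

Answer: WQY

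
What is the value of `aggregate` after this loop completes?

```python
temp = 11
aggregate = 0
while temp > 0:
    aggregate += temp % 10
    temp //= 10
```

Sum digits of 11
`aggregate` takes the values: 0 → 1 → 2

Answer: 2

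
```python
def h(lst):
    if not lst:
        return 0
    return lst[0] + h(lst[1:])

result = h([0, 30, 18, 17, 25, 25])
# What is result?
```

0 + 30 + 18 + 17 + 25 + 25 + 0 = 115

Answer: 115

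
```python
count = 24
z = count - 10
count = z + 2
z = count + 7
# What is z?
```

Trace:
`count = 24` → count = 24
`z = count - 10` → z = 14
`count = z + 2` → count = 16
`z = count + 7` → z = 23
So z = 23

Answer: 23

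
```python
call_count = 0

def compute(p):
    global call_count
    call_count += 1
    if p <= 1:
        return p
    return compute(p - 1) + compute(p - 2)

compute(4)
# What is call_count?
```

Calls(p) = 1 + Calls(p-1) + Calls(p-2); Calls(0)=Calls(1)=1. For p=4 this gives 9.

Answer: 9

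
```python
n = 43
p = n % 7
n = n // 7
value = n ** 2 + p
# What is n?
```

Trace:
`n = 43` → n = 43
`p = n % 7` → p = 1
`n = n // 7` → n = 6
`value = n ** 2 + p` → value = 37
So n = 6

Answer: 6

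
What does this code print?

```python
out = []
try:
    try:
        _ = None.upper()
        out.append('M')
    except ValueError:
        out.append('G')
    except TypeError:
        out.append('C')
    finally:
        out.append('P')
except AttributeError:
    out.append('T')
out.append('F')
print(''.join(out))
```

Execution trace: 'P' (finally) → 'T' (outer except AttributeError) → 'F' (after the try/except). Output: PTF

Answer: PTF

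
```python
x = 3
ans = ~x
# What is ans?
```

Trace:
`x = 3` → x = 3
`ans = ~x` → ans = -4
So ans = -4

Answer: -4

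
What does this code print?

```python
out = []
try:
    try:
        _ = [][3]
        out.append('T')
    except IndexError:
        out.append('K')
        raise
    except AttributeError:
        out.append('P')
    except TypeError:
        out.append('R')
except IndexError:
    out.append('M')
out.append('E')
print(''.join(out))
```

Execution trace: 'K' (inner except IndexError) → 'M' (outer except IndexError) → 'E' (after the try/except). Output: KME

Answer: KME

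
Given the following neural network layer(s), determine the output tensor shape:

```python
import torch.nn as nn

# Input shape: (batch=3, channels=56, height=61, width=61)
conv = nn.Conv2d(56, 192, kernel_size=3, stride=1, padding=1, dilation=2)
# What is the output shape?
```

Input: (3, 56, 61, 61) -> Output: (3, 192, 59, 59)

Answer: (3, 192, 59, 59)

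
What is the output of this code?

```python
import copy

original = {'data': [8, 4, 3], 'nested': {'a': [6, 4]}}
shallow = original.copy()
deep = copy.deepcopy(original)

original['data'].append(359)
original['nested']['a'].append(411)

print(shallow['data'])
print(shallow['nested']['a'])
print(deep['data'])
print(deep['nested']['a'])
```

Key concept: comparing shallow vs deep copy.
Step by step:
`original = {'data': [8, 4, 3], 'nested': {'a': [6, 4]}}` → original = {'data': [8, 4, 3], 'nested': {'a': [6, 4]}}
`shallow = original.copy()` → shallow = {'data': [8, 4, 3], 'nested': {'a': [6, 4]}}
`deep = copy.deepcopy(original)` → deep = {'data': [8, 4, 3], 'nested': {'a': [6, 4]}}
`original['data'].append(359)` → original = {'data': [8, 4, 3, 359], 'nested': {'a': [6, 4]}}; shallow = {'data': [8, 4, 3, 359], 'nested': {'a': [6, 4]}}
`original['nested']['a'].append(411)` → original = {'data': [8, 4, 3, 359], 'nested': {'a': [6, 4, 411]}}; shallow = {'data': [8, 4, 3, 359], 'nested': {'a': [6, 4, 411]}}
`print(shallow['data'])` → prints [8, 4, 3, 359]
`print(shallow['nested']['a'])` → prints [6, 4, 411]
`print(deep['data'])` → prints [8, 4, 3]
`print(deep['nested']['a'])` → prints [6, 4]

Answer:
[8, 4, 3, 359]
[6, 4, 411]
[8, 4, 3]
[6, 4]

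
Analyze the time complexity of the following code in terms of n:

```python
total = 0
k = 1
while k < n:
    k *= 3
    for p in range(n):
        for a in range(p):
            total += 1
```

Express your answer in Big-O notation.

Each loop level contributes: log n × n × n. Multiplying the contributions gives O(n^2 log n).

Answer: O(n^2 log n)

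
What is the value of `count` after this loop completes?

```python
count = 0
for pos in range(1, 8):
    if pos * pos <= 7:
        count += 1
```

Count numbers where pos² ≤ 7
`count` takes the values: 0 → 1 → 2

Answer: 2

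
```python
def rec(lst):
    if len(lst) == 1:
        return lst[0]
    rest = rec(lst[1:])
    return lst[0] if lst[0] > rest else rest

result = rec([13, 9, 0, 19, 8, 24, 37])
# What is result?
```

Recursive max over [13, 9, 0, 19, 8, 24, 37] = 37

Answer: 37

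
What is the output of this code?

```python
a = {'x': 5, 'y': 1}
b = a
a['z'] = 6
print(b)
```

Key concept: dict aliasing.
Step by step:
`a = {'x': 5, 'y': 1}` → a = {'x': 5, 'y': 1}
`b = a` → b = {'x': 5, 'y': 1} (same object as a)
`a['z'] = 6` → a = {'x': 5, 'y': 1, 'z': 6} (same object as b); b = {'x': 5, 'y': 1, 'z': 6} (same object as a)
`print(b)` → prints {'x': 5, 'y': 1, 'z': 6}

Answer: {'x': 5, 'y': 1, 'z': 6}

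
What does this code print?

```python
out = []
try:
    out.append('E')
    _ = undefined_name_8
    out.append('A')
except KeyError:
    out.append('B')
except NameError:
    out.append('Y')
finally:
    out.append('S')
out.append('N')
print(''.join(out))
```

Execution trace: 'E' (try body) → 'Y' (except NameError) → 'S' (finally) → 'N' (after the try/except). Output: EYSN

Answer: EYSN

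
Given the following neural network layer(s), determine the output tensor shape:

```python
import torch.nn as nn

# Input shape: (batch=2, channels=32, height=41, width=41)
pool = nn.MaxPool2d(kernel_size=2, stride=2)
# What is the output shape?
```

Input: (2, 32, 41, 41) -> Output: (2, 32, 20, 20)

Answer: (2, 32, 20, 20)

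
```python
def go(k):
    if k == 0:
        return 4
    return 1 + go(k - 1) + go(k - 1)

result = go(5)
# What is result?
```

go(k) = 1 + 2·go(k-1), go(0)=4. Closed form: (4+1)·2^5 - 1 = 159.

Answer: 159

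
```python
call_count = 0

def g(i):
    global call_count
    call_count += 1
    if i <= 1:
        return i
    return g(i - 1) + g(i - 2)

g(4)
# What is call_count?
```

Calls(i) = 1 + Calls(i-1) + Calls(i-2); Calls(0)=Calls(1)=1. For i=4 this gives 9.

Answer: 9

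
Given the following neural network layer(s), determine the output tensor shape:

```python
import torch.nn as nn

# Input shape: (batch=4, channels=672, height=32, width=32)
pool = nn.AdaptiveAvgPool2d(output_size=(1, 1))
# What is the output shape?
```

Input: (4, 672, 32, 32) -> Output: (4, 672, 1, 1)

Answer: (4, 672, 1, 1)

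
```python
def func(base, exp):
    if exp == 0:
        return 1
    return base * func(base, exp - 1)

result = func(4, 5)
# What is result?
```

func(4, 5) = 4 * 4 * 4 * 4 * 4 = 1024

Answer: 1024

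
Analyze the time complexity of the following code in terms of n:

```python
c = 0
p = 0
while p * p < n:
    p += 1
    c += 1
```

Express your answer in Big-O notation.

Each loop level contributes: √n. Multiplying the contributions gives O(√n).

Answer: O(√n)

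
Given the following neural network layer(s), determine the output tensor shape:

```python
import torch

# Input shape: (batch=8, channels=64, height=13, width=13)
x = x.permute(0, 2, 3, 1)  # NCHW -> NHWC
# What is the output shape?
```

Input: (8, 64, 13, 13) -> Output: (8, 13, 13, 64)

Answer: (8, 13, 13, 64)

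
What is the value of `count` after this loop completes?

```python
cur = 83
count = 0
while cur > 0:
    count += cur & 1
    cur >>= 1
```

Count set bits in 83 (binary: 0b1010011)
`count` takes the values: 0 → 1 → 2 → 3 → 4

Answer: 4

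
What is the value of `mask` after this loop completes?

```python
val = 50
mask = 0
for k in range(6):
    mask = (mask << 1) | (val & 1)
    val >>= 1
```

Reverse lowest 6 bits of 50
`mask` takes the values: 0 → 1 → 2 → 4 → 9 → 19

Answer: 19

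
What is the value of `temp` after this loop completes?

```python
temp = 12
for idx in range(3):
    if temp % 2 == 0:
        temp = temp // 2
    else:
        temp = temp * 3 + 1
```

Collatz-style transformation from 12
`temp` takes the values: 12 → 6 → 3 → 10

Answer: 10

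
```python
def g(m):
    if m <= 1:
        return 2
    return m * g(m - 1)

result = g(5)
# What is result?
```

g(5) = 5 * 4 * 3 * 2 * 2 = 240

Answer: 240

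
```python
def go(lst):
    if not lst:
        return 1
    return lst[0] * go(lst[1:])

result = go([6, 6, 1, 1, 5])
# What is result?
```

Product over [6, 6, 1, 1, 5] = 6 * 6 * 1 * 1 * 5 = 180

Answer: 180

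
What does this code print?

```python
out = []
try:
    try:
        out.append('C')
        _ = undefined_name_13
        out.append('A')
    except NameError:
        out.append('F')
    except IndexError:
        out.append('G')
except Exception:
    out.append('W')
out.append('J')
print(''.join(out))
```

Execution trace: 'C' (inner try body) → 'F' (inner except NameError) → 'J' (after the try/except). Output: CFJ

Answer: CFJ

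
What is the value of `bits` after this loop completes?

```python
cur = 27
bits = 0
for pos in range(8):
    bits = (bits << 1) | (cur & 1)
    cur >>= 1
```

Reverse lowest 8 bits of 27
`bits` takes the values: 0 → 1 → 3 → 6 → 13 → 27 → 54 → 108 → 216

Answer: 216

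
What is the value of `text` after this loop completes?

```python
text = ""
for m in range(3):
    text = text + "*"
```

Repeat '*' 3 times
`text` takes the values: "" → "*" → "**" → "***"

Answer: "***"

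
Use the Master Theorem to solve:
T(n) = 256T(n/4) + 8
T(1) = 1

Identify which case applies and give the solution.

a=256, b=4, f(n)=8. log_4(256) = 4. Since c=0 < 4, Case 1 applies: T(n) = Θ(n^log_b(a)) = O(n^4).

Answer: O(n^4) - Case 1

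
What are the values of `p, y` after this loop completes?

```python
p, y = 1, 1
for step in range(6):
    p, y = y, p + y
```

Fibonacci: after 6 iterations
`p, y` takes the values: (1, 1) → (1, 2) → (2, 3) → (3, 5) → (5, 8) → (8, 13) → (13, 21)

Answer: 13, 21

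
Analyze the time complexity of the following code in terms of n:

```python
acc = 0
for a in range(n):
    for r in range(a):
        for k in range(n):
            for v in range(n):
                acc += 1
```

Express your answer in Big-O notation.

Each loop level contributes: n × n × n × n. Multiplying the contributions gives O(n^4).

Answer: O(n^4)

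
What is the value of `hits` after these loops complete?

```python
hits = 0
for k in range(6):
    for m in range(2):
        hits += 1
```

6 * 2 = 12
`hits` takes the values: 0 → 1 → 2 → 3 → 4 → 5 → 6 → 7 → 8 → 9 → 10 → 11 → 12

Answer: 12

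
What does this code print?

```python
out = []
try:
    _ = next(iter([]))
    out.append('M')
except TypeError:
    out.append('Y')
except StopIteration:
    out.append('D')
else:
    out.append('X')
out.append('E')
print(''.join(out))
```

Execution trace: 'D' (except StopIteration) → 'E' (after the try/except). Output: DE

Answer: DE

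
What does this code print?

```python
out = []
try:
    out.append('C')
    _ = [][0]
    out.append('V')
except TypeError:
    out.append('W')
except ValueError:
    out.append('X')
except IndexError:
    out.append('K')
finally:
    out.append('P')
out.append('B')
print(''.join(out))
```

Execution trace: 'C' (try body) → 'K' (except IndexError) → 'P' (finally) → 'B' (after the try/except). Output: CKPB

Answer: CKPB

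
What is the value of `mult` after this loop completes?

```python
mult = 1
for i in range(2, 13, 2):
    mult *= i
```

Product of even numbers 2 to 12
`mult` takes the values: 1 → 2 → 8 → 48 → 384 → 3840 → 46080

Answer: 46080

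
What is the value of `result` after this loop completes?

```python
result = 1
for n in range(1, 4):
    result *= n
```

3! = 6
`result` takes the values: 1 → 2 → 6

Answer: 6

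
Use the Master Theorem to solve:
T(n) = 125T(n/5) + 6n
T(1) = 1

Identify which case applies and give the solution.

a=125, b=5, f(n)=6n. log_5(125) = 3. Since c=1 < 3, Case 1 applies: T(n) = Θ(n^log_b(a)) = O(n^3).

Answer: O(n^3) - Case 1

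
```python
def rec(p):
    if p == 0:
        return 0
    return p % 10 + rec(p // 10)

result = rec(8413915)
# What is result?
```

Sum of digits of 8413915: 5 + 1 + 9 + 3 + 1 + 4 + 8 = 31

Answer: 31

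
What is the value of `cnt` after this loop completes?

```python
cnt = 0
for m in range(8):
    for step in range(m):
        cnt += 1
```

Triangle number: 0+1+2+...+7
`cnt` takes the values: 0 → 1 → 2 → 3 → 4 → 5 → 6 → 7 → 8 → 9 → 10 → 11 → 12 → 13 → 14 → 15 → 16 → 17 → 18 → 19 → 20 → 21 → 22 → 23 → 24 → 25 → 26 → 27 → 28

Answer: 28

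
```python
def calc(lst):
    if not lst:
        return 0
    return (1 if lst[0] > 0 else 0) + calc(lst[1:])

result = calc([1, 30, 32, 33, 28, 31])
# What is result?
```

Count of positive elements in [1, 30, 32, 33, 28, 31] = 6

Answer: 6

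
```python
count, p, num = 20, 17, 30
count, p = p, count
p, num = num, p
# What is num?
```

Trace:
`count, p, num = 20, 17, 30` → count = 20; p = 17; num = 30
`count, p = p, count` → count = 17; p = 20
`p, num = num, p` → p = 30; num = 20
So num = 20

Answer: 20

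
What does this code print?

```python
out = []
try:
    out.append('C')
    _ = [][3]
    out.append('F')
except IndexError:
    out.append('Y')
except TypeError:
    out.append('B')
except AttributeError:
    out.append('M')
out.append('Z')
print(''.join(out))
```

Execution trace: 'C' (try body) → 'Y' (except IndexError) → 'Z' (after the try/except). Output: CYZ

Answer: CYZ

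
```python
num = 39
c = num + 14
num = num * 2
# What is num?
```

Trace:
`num = 39` → num = 39
`c = num + 14` → c = 53
`num = num * 2` → num = 78
So num = 78

Answer: 78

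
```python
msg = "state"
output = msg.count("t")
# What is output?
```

Trace:
`msg = "state"` → msg = 'state'
`output = msg.count("t")` → output = 2
So output = 2

Answer: 2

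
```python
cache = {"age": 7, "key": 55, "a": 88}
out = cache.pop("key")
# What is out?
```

Trace:
`cache = {"age": 7, "key": 55, "a": 88}` → cache = {'age': 7, 'key': 55, 'a': 88}
`out = cache.pop("key")` → cache = {'age': 7, 'a': 88}; out = 55
So out = 55

Answer: 55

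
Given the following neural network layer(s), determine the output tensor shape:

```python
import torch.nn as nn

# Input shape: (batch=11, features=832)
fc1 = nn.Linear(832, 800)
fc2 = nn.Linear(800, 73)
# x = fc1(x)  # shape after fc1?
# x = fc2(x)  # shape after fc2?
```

Input: (11, 832) -> after fc1: (11, 800) -> Output: (11, 73)

Answer: (11, 73)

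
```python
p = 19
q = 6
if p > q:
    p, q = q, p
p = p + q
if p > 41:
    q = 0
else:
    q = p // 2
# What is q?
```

Trace:
`p = 19` → p = 19
`q = 6` → q = 6
`if p > q: ...` → p > q is True → p = 6; q = 19
`p = p + q` → p = 25
`if p > 41: ...` → p > 41 is False, take else branch → q = 12
So q = 12

Answer: 12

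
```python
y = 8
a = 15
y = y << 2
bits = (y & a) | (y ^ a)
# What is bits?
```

Trace:
`y = 8` → y = 8
`a = 15` → a = 15
`y = y << 2` → y = 32
`bits = (y & a) | (y ^ a)` → bits = 47
So bits = 47

Answer: 47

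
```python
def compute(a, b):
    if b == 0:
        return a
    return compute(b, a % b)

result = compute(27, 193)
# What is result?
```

compute(27, 193) -> compute(193, 27) -> compute(27, 4) -> compute(4, 3) -> compute(3, 1) -> compute(1, 0) -> 1

Answer: 1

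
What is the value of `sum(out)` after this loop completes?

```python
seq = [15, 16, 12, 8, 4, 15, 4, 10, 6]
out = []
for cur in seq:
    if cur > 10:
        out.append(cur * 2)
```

Sum of doubled values > 10
`out` takes the values: [] → [30] → [30, 32] → [30, 32, 24] → [30, 32, 24, 30]
So `sum(out)` = 116

Answer: 116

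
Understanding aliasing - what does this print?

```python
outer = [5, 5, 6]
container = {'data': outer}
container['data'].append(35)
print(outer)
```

Key concept: dict holds reference to list.
Step by step:
`outer = [5, 5, 6]` → outer = [5, 5, 6]
`container = {'data': outer}` → container = {'data': [5, 5, 6]}
`container['data'].append(35)` → outer = [5, 5, 6, 35]; container = {'data': [5, 5, 6, 35]}
`print(outer)` → prints [5, 5, 6, 35]

Answer: [5, 5, 6, 35]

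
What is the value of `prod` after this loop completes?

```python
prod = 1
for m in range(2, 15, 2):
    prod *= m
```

Product of even numbers 2 to 14
`prod` takes the values: 1 → 2 → 8 → 48 → 384 → 3840 → 46080 → 645120

Answer: 645120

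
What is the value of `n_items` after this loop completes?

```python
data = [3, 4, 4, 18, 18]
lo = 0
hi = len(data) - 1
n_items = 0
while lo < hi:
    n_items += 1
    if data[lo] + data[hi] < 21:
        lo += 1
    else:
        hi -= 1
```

Steps to find pair summing to 21
`n_items` takes the values: 0 → 1 → 2 → 3 → 4

Answer: 4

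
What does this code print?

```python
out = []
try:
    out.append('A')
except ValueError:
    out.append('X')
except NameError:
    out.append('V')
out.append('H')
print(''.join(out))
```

Execution trace: 'A' (try body, no exception) → 'H' (after the try/except). Output: AH

Answer: AH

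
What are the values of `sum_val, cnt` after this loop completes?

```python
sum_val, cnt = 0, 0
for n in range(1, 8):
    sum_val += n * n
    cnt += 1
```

Sum of squares and count
`sum_val, cnt` takes the values: (0, 0) → (1, 0) → (1, 1) → (5, 1) → (5, 2) → (14, 2) → (14, 3) → (30, 3) → (30, 4) → (55, 4) → (55, 5) → (91, 5) → (91, 6) → (140, 6) → (140, 7)

Answer: 140, 7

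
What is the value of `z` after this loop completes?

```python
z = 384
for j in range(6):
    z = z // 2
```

Halve 6 times: 384 // 2^6 = 6
`z` takes the values: 384 → 192 → 96 → 48 → 24 → 12 → 6

Answer: 6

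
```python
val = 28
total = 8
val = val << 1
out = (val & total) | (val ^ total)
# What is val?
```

Trace:
`val = 28` → val = 28
`total = 8` → total = 8
`val = val << 1` → val = 56
`out = (val & total) | (val ^ total)` → out = 56
So val = 56

Answer: 56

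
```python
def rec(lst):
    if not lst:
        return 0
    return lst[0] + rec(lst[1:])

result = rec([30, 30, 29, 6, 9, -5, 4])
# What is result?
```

30 + 30 + 29 + 6 + 9 + (-5) + 4 + 0 = 103

Answer: 103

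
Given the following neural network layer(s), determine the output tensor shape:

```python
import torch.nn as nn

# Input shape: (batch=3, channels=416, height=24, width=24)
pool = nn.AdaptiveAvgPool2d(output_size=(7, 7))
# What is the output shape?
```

Input: (3, 416, 24, 24) -> Output: (3, 416, 7, 7)

Answer: (3, 416, 7, 7)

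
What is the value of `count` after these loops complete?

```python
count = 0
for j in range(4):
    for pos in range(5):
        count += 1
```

4 * 5 = 20
`count` takes the values: 0 → 1 → 2 → 3 → 4 → 5 → 6 → 7 → 8 → 9 → 10 → 11 → 12 → 13 → 14 → 15 → 16 → 17 → 18 → 19 → 20

Answer: 20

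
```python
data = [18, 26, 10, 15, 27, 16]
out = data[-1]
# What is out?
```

Trace:
`data = [18, 26, 10, 15, 27, 16]` → data = [18, 26, 10, 15, 27, 16]
`out = data[-1]` → out = 16
So out = 16

Answer: 16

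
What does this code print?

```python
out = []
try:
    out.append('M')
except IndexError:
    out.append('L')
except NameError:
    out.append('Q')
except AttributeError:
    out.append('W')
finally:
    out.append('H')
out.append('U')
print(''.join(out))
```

Execution trace: 'M' (try body, no exception) → 'H' (finally) → 'U' (after the try/except). Output: MHU

Answer: MHU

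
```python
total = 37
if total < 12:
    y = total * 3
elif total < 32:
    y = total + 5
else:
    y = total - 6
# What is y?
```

Trace:
`total = 37` → total = 37
`if total < 12: ...` → total < 12 is False, total < 32 is False, take else branch → y = 31
So y = 31

Answer: 31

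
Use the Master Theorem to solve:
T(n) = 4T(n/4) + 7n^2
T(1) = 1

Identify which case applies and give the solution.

a=4, b=4, f(n)=7n^2. log_4(4) = 1. Since c=2 > 1 and the regularity condition holds (4(n/4)^2 = (4/4^2)n^2 with 4/4^2 < 1), Case 3 applies: T(n) = Θ(f(n)) = O(n^2).

Answer: O(n^2) - Case 3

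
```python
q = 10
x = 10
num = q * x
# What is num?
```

Trace:
`q = 10` → q = 10
`x = 10` → x = 10
`num = q * x` → num = 100
So num = 100

Answer: 100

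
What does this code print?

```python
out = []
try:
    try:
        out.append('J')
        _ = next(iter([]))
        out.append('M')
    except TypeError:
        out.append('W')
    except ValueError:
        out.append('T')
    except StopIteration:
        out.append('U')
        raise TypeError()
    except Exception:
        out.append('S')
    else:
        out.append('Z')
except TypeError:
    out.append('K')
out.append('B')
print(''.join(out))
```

Execution trace: 'J' (inner try body) → 'U' (inner except StopIteration) → 'K' (outer except TypeError) → 'B' (after the try/except). Output: JUKB

Answer: JUKB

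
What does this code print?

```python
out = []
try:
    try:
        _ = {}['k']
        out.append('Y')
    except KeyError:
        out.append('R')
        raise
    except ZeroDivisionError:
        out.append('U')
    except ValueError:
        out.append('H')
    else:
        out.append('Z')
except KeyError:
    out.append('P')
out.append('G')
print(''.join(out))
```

Execution trace: 'R' (inner except KeyError) → 'P' (outer except KeyError) → 'G' (after the try/except). Output: RPG

Answer: RPG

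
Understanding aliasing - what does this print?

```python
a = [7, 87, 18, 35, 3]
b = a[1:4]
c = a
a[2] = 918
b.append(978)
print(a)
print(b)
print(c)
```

Key concept: slice vs alias.
Step by step:
`a = [7, 87, 18, 35, 3]` → a = [7, 87, 18, 35, 3]
`b = a[1:4]` → b = [87, 18, 35]
`c = a` → c = [7, 87, 18, 35, 3] (same object as a)
`a[2] = 918` → a = [7, 87, 918, 35, 3] (same object as c); c = [7, 87, 918, 35, 3] (same object as a)
`b.append(978)` → b = [87, 18, 35, 978]
`print(a)` → prints [7, 87, 918, 35, 3]
`print(b)` → prints [87, 18, 35, 978]
`print(c)` → prints [7, 87, 918, 35, 3]

Answer:
[7, 87, 918, 35, 3]
[87, 18, 35, 978]
[7, 87, 918, 35, 3]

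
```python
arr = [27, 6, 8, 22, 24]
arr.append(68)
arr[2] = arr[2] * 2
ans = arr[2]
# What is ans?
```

Trace:
`arr = [27, 6, 8, 22, 24]` → arr = [27, 6, 8, 22, 24]
`arr.append(68)` → arr = [27, 6, 8, 22, 24, 68]
`arr[2] = arr[2] * 2` → arr = [27, 6, 16, 22, 24, 68]
`ans = arr[2]` → ans = 16
So ans = 16

Answer: 16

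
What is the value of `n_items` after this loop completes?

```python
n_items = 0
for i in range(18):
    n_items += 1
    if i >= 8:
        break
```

Loop breaks when i reaches 8, n_items is 9
`n_items` takes the values: 0 → 1 → 2 → 3 → 4 → 5 → 6 → 7 → 8 → 9

Answer: 9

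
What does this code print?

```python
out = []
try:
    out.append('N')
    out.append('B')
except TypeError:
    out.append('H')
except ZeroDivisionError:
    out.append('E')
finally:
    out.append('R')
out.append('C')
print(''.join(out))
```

Execution trace: 'N' (try body) → 'B' (try body, no exception) → 'R' (finally) → 'C' (after the try/except). Output: NBRC

Answer: NBRC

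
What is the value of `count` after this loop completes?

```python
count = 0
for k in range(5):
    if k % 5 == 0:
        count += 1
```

Count numbers divisible by 5 in range(5)
`count` takes the values: 0 → 1

Answer: 1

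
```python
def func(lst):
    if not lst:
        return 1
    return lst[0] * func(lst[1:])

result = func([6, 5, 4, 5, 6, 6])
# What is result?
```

Product over [6, 5, 4, 5, 6, 6] = 6 * 5 * 4 * 5 * 6 * 6 = 21600

Answer: 21600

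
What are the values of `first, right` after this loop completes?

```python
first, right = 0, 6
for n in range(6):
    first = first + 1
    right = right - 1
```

first goes 0→6, right goes 6→0
`first, right` takes the values: (0, 6) → (1, 6) → (1, 5) → (2, 5) → (2, 4) → (3, 4) → (3, 3) → (4, 3) → (4, 2) → (5, 2) → (5, 1) → (6, 1) → (6, 0)

Answer: 6, 0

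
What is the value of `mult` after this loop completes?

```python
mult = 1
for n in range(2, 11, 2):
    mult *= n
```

Product of even numbers 2 to 10
`mult` takes the values: 1 → 2 → 8 → 48 → 384 → 3840

Answer: 3840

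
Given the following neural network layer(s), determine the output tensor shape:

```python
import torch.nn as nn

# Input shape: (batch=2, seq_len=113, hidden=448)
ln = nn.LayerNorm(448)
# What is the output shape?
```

Input: (2, 113, 448) -> Output: (2, 113, 448)

Answer: (2, 113, 448)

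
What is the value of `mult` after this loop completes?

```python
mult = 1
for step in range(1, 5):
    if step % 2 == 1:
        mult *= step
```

Product of odd numbers 1 to 4
`mult` takes the values: 1 → 3

Answer: 3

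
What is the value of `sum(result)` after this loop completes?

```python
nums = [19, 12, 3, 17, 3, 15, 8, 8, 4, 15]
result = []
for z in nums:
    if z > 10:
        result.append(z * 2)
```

Sum of doubled values > 10
`result` takes the values: [] → [38] → [38, 24] → [38, 24, 34] → [38, 24, 34, 30] → [38, 24, 34, 30, 30]
So `sum(result)` = 156

Answer: 156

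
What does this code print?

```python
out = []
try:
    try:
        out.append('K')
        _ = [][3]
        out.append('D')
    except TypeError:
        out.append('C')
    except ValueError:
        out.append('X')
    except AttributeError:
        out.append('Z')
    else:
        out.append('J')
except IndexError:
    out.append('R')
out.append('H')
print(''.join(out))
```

Execution trace: 'K' (try body) → 'R' (outer except IndexError) → 'H' (after the try/except). Output: KRH

Answer: KRH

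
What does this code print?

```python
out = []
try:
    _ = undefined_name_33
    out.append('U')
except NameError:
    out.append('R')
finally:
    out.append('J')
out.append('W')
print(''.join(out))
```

Execution trace: 'R' (except NameError) → 'J' (finally) → 'W' (after the try/except). Output: RJW

Answer: RJW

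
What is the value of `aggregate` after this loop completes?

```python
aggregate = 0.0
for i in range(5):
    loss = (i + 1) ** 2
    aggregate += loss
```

Sum of squared losses 1² + 2² + ... + 5²
`aggregate` takes the values: 0.0 → 1.0 → 5.0 → 14.0 → 30.0 → 55.0

Answer: 55.0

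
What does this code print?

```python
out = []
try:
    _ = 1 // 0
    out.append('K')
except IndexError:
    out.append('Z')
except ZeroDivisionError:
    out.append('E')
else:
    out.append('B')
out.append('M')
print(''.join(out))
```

Execution trace: 'E' (except ZeroDivisionError) → 'M' (after the try/except). Output: EM

Answer: EM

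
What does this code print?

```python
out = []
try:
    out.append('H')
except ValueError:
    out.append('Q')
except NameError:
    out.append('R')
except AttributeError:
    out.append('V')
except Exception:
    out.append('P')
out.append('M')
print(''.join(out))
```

Execution trace: 'H' (try body, no exception) → 'M' (after the try/except). Output: HM

Answer: HM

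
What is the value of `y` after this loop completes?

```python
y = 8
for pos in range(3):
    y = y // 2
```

Halve 3 times: 8 // 2^3 = 1
`y` takes the values: 8 → 4 → 2 → 1

Answer: 1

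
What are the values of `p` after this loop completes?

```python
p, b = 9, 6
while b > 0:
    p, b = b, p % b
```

GCD of 9 and 6
`p` takes the values: 9 → 6 → 3

Answer: 3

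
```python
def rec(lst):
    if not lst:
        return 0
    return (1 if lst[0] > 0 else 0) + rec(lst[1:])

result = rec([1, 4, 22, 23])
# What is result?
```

Count of positive elements in [1, 4, 22, 23] = 4

Answer: 4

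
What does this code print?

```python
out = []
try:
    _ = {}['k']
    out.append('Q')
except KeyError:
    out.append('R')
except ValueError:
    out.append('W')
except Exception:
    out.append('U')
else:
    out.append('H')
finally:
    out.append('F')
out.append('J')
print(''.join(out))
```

Execution trace: 'R' (except KeyError) → 'F' (finally) → 'J' (after the try/except). Output: RFJ

Answer: RFJ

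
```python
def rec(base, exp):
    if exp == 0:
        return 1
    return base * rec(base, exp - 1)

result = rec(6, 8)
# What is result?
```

rec(6, 8) = 6 * 6 * 6 * 6 * 6 * 6 * 6 * 6 = 1679616

Answer: 1679616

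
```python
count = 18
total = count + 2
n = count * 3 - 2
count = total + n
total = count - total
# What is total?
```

Trace:
`count = 18` → count = 18
`total = count + 2` → total = 20
`n = count * 3 - 2` → n = 52
`count = total + n` → count = 72
`total = count - total` → total = 52
So total = 52

Answer: 52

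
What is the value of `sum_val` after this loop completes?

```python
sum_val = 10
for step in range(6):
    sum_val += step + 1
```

Start at 10, add 1 to 6 = 31
`sum_val` takes the values: 10 → 11 → 13 → 16 → 20 → 25 → 31

Answer: 31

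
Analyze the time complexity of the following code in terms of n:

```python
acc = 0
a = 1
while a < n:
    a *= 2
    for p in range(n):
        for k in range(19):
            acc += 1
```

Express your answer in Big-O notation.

Each loop level contributes: log n × n × 1. Multiplying the contributions gives O(n log n).

Answer: O(n log n)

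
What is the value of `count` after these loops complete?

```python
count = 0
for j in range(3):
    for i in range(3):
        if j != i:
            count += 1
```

3² - 3 (exclude diagonal)
`count` takes the values: 0 → 1 → 2 → 3 → 4 → 5 → 6

Answer: 6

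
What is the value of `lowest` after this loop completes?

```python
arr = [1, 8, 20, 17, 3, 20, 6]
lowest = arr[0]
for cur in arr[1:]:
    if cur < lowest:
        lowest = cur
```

Minimum of [1, 8, 20, 17, 3, 20, 6]
`lowest` takes the values: 1

Answer: 1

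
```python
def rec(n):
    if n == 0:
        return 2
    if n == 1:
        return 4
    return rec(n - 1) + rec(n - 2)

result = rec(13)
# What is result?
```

Build up from base cases: rec(0)=2, rec(1)=4, rec(2)=6, rec(3)=10, rec(4)=16, rec(5)=26, rec(6)=42, ..., rec(13)=1220

Answer: 1220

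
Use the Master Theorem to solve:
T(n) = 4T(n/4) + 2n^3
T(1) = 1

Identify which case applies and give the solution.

a=4, b=4, f(n)=2n^3. log_4(4) = 1. Since c=3 > 1 and the regularity condition holds (4(n/4)^3 = (4/4^3)n^3 with 4/4^3 < 1), Case 3 applies: T(n) = Θ(f(n)) = O(n^3).

Answer: O(n^3) - Case 3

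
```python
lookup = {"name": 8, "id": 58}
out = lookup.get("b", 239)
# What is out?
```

Trace:
`lookup = {"name": 8, "id": 58}` → lookup = {'name': 8, 'id': 58}
`out = lookup.get("b", 239)` → out = 239
So out = 239

Answer: 239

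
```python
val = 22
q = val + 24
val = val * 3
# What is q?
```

Trace:
`val = 22` → val = 22
`q = val + 24` → q = 46
`val = val * 3` → val = 66
So q = 46

Answer: 46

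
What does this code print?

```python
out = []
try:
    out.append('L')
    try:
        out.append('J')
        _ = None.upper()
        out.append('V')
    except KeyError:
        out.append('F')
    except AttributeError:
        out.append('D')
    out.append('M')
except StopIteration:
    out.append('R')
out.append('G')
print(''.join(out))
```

Execution trace: 'L' (try body) → 'J' (inner try body) → 'D' (inner except AttributeError) → 'M' (try body, no exception) → 'G' (after the try/except). Output: LJDMG

Answer: LJDMG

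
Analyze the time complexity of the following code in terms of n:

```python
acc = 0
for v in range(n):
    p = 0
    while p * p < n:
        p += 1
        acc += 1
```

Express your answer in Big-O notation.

Each loop level contributes: n × √n. Multiplying the contributions gives O(n√n).

Answer: O(n√n)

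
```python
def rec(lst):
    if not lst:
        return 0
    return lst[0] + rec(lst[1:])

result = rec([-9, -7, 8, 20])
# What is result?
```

(-9) + (-7) + 8 + 20 + 0 = 12

Answer: 12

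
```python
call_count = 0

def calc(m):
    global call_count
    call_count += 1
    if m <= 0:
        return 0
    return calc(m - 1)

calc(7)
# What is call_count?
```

Linear recursion stepping by 1: 8 calls from m=7 down to ≤0.

Answer: 8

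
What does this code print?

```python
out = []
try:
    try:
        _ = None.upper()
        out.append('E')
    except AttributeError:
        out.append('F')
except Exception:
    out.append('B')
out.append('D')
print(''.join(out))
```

Execution trace: 'F' (inner except AttributeError) → 'D' (after the try/except). Output: FD

Answer: FD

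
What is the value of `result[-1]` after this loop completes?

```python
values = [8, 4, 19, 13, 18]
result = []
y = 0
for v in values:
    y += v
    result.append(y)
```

Cumulative sum ends at 62
`result` takes the values: [] → [8] → [8, 12] → [8, 12, 31] → [8, 12, 31, 44] → [8, 12, 31, 44, 62]
So `result[-1]` = 62

Answer: 62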